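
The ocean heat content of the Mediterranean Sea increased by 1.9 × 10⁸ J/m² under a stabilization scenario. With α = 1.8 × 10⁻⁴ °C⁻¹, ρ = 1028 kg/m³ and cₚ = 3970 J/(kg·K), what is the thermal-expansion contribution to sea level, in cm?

Δh = αQ/(ρcₚ) = 1.8×10⁻⁴ × 1.9×10⁸ / (1028 × 3970) ≈ 0.00838 m

0.84 cm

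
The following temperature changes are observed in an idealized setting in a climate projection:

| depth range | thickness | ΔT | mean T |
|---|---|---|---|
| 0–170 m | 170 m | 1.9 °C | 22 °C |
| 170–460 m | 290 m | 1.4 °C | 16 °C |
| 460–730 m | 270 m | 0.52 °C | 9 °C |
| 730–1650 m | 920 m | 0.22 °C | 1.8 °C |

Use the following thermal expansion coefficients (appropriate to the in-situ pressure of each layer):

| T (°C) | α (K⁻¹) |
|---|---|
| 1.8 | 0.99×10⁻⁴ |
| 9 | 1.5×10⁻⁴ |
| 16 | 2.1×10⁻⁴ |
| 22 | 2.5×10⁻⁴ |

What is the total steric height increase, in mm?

207 mm

Layer 1 at 22 °C → α = 2.5×10⁻⁴ K⁻¹
Layer 2 at 16 °C → α = 2.1×10⁻⁴ K⁻¹
Layer 3 at 9 °C → α = 1.5×10⁻⁴ K⁻¹
Layer 4 at 1.8 °C → α = 0.99×10⁻⁴ K⁻¹
1.9 × 170 × 2.5×10⁻⁴ = 0.08075 m
290 × 2.1×10⁻⁴ × 1.4 = 0.08526 m
Layer 3: 0.52 × 1.5×10⁻⁴ × 270 = 0.02106 m
920 × 0.22 × 0.99×10⁻⁴ = 0.0200376 m
Δh = 0.08075 + 0.08526 + 0.02106 + 0.0200376 = 0.2071076 m ≈ 207 mm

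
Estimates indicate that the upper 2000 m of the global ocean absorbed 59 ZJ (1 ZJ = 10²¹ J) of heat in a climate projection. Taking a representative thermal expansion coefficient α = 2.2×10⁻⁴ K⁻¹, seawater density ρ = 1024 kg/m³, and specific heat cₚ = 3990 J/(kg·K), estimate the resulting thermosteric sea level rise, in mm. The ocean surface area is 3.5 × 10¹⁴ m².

Per unit area: Q = 59×10²¹ / (3.5×10¹⁴) ≈ 1.686×10⁸ J/m²
Δh = αQ/(ρcₚ) = 2.2×10⁻⁴ × 1.686×10⁸ / (1024 × 3990) ≈ 0.0090784 m

9.1 mm of thermosteric rise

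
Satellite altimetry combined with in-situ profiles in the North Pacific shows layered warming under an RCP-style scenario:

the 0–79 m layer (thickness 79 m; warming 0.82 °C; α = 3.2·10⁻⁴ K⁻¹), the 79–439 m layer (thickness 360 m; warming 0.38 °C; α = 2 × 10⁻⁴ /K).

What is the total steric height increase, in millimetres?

about 48.1 mm

0–79 m: 0.82 × 3.2×10⁻⁴ × 79 = 0.0207296 m
79–439 m: 360 × 2×10⁻⁴ × 0.38 = 0.02736 m
Δh = 0.0207296 + 0.02736 = 0.0480896 m ≈ 48.1 mm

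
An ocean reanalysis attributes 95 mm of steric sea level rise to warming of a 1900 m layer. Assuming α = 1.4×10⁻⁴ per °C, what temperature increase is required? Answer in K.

ΔT = Δh/(αH) = 0.095 / (1.4×10⁻⁴ × 1900) ≈ 0.3571 K

about 0.357 K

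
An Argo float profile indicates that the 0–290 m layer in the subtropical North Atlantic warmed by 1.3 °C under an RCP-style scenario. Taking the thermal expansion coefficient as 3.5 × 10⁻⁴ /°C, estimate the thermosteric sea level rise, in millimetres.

Δh = αΔT·H = 3.5×10⁻⁴ × 1.3 × 290 = 0.13195 m

132 mm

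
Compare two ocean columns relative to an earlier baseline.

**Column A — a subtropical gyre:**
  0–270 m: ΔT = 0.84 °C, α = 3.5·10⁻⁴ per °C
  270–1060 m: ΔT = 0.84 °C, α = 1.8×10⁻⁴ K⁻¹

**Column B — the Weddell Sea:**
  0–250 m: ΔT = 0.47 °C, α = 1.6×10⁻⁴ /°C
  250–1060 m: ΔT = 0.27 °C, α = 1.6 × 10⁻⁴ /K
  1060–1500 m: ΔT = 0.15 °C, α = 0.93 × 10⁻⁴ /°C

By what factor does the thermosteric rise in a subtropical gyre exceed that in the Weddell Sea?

A 0.84 × 270 × 3.5×10⁻⁴ = 0.07938 m
A 0.84 × 1.8×10⁻⁴ × 790 = 0.119448 m
A total: 0.198828 m
B 0.47 × 1.6×10⁻⁴ × 250 = 0.01880 m
B 250–1060 m: 810 × 1.6×10⁻⁴ × 0.27 = 0.034992 m
B 0.93×10⁻⁴ × 0.15 × 440 = 0.006138 m
B total: 0.05993 m
Ratio: 0.198828 / 0.05993 ≈ 3.318

a factor of 3.32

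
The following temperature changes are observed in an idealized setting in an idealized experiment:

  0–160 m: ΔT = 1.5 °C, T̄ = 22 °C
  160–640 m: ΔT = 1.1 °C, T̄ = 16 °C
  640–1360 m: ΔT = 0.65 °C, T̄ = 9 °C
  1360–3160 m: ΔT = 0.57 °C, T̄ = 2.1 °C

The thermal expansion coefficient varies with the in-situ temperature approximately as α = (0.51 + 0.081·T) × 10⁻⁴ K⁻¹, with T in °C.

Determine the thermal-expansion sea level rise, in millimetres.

Layer 1: α = (0.51 + 0.081×22)×10⁻⁴ = 2.292×10⁻⁴ K⁻¹
Layer 2: α = (0.51 + 0.081×16)×10⁻⁴ = 1.806×10⁻⁴ K⁻¹
Layer 3: α = (0.51 + 0.081×9)×10⁻⁴ = 1.239×10⁻⁴ K⁻¹
Layer 4: α = (0.51 + 0.081×2.1)×10⁻⁴ = 0.6801×10⁻⁴ K⁻¹
Layer 1: 160 × 2.292×10⁻⁴ × 1.5 = 0.055008 m
480 × 1.1 × 1.806×10⁻⁴ = 0.0953568 m
720 × 0.65 × 1.239×10⁻⁴ = 0.0579852 m
0.6801×10⁻⁴ × 1800 × 0.57 = 0.06977826 m
Δh = 0.055008 + 0.0953568 + 0.0579852 + 0.06977826 = 0.27812826 m

278 mm of thermosteric rise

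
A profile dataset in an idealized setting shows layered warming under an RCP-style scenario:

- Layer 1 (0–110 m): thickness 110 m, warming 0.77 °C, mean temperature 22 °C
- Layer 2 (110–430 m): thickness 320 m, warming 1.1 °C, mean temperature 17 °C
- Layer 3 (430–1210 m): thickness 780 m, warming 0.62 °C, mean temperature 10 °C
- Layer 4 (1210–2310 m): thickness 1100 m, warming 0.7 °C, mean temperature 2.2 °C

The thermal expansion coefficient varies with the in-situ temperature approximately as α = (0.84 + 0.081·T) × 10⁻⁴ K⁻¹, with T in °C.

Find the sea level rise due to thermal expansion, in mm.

Layer 1: α = (0.84 + 0.081×22)×10⁻⁴ = 2.622×10⁻⁴ K⁻¹
Layer 2: α = (0.84 + 0.081×17)×10⁻⁴ = 2.217×10⁻⁴ K⁻¹
Layer 3: α = (0.84 + 0.081×10)×10⁻⁴ = 1.65×10⁻⁴ K⁻¹
Layer 4: α = (0.84 + 0.081×2.2)×10⁻⁴ = 1.0182×10⁻⁴ K⁻¹
0–110 m: 0.77 × 110 × 2.622×10⁻⁴ = 0.02220834 m
Layer 2: 320 × 1.1 × 2.217×10⁻⁴ = 0.0780384 m
780 × 1.65×10⁻⁴ × 0.62 = 0.079794 m
1210–2310 m: 0.7 × 1100 × 1.0182×10⁻⁴ = 0.0784014 m
Δh = 0.02220834 + 0.0780384 + 0.079794 + 0.0784014 = 0.25844214 m

258 mm of thermosteric rise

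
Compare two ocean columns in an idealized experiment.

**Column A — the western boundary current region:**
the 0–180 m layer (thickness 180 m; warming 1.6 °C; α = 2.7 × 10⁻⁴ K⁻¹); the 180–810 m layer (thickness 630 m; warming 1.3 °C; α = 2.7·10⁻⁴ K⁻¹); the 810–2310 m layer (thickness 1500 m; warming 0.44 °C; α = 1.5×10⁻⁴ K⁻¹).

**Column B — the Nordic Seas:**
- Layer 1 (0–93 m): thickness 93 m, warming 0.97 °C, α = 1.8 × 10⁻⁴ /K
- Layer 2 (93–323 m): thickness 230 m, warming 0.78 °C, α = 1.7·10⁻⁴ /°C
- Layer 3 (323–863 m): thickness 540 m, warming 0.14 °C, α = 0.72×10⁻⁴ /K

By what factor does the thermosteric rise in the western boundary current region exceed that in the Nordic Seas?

a factor of 7.63

A Layer 1: 180 × 2.7×10⁻⁴ × 1.6 = 0.07776 m
A 2.7×10⁻⁴ × 1.3 × 630 = 0.22113 m
A Layer 3: 1500 × 0.44 × 1.5×10⁻⁴ = 0.09900 m
A total: 0.39789 m
B 0.97 × 1.8×10⁻⁴ × 93 = 0.0162378 m
B Layer 2: 230 × 0.78 × 1.7×10⁻⁴ = 0.030498 m
B Layer 3: 540 × 0.72×10⁻⁴ × 0.14 = 0.0054432 m
B total: 0.052179 m
Ratio: 0.39789 / 0.052179 ≈ 7.625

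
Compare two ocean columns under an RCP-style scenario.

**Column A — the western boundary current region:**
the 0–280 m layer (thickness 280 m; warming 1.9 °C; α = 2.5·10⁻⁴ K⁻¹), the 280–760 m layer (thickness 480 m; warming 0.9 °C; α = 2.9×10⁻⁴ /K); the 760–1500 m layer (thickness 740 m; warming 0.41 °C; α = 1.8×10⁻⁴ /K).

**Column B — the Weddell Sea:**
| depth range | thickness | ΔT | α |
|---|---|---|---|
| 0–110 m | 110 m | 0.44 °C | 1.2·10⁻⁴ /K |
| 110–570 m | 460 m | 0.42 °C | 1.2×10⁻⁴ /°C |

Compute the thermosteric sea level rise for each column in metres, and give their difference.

A: 0.313 m; B: 0.0290 m; difference 0.284 m

A Layer 1: 2.5×10⁻⁴ × 280 × 1.9 = 0.13300 m
A Layer 2: 2.9×10⁻⁴ × 480 × 0.9 = 0.12528 m
A 1.8×10⁻⁴ × 0.41 × 740 = 0.054612 m
A total: 0.312892 m
B Layer 1: 110 × 1.2×10⁻⁴ × 0.44 = 0.005808 m
B 460 × 1.2×10⁻⁴ × 0.42 = 0.023184 m
B total: 0.028992 m
Difference: 0.312892 − 0.028992 = 0.28390 m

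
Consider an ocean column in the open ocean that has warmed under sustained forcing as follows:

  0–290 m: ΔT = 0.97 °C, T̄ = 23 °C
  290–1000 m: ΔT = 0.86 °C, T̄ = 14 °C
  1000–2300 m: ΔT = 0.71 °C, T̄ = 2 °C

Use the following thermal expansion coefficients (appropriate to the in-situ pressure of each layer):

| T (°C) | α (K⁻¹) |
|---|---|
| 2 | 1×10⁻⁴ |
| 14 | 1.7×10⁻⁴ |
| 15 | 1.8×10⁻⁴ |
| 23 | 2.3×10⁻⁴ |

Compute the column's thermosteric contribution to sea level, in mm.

Δh = 260 mm

Layer 1 at 23 °C → α = 2.3×10⁻⁴ K⁻¹
Layer 2 at 14 °C → α = 1.7×10⁻⁴ K⁻¹
Layer 3 at 2 °C → α = 1×10⁻⁴ K⁻¹
2.3×10⁻⁴ × 0.97 × 290 = 0.064699 m
1.7×10⁻⁴ × 710 × 0.86 = 0.103802 m
1300 × 0.71 × 1×10⁻⁴ = 0.09230 m
Δh = 0.064699 + 0.103802 + 0.09230 = 0.260801 m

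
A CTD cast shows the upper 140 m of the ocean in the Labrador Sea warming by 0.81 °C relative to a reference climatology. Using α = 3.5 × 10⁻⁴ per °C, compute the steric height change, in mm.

Δh = αΔT·H = 3.5×10⁻⁴ × 0.81 × 140 = 0.03969 m

Δh = 40 mm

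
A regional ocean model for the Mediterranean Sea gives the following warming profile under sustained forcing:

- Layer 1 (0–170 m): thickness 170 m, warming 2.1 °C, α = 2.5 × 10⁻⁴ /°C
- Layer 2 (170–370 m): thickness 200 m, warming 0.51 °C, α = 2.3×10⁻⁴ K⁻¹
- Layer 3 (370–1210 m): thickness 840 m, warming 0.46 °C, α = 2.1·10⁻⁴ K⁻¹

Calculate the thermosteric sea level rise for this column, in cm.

170 × 2.5×10⁻⁴ × 2.1 = 0.08925 m
170–370 m: 2.3×10⁻⁴ × 0.51 × 200 = 0.02346 m
Layer 3: 2.1×10⁻⁴ × 840 × 0.46 = 0.081144 m
Δh = 0.08925 + 0.02346 + 0.081144 = 0.193854 m

Δh ≈ 19 cm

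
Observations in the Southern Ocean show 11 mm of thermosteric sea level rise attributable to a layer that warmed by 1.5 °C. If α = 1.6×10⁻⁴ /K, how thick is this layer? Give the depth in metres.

about 46 m

H = Δh/(αΔT) = 0.011 / (1.6×10⁻⁴ × 1.5) ≈ 45.83 m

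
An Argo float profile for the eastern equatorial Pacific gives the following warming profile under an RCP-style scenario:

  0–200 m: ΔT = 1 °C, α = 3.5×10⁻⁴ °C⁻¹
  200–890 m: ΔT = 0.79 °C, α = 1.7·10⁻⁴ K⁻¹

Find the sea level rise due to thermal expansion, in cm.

3.5×10⁻⁴ × 1 × 200 = 0.07000 m
200–890 m: 690 × 0.79 × 1.7×10⁻⁴ = 0.092667 m
Δh = 0.07000 + 0.092667 = 0.162667 m

16.3 cm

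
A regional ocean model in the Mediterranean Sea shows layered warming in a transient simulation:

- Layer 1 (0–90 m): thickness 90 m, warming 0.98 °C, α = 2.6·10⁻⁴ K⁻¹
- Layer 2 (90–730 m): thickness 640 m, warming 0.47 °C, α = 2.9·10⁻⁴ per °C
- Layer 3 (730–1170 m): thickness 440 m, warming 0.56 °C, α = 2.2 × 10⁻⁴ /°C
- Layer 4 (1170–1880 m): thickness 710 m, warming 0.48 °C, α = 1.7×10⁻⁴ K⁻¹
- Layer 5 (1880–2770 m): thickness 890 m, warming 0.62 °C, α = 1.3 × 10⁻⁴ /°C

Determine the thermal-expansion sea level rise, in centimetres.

90 × 0.98 × 2.6×10⁻⁴ = 0.022932 m
90–730 m: 640 × 2.9×10⁻⁴ × 0.47 = 0.087232 m
0.56 × 2.2×10⁻⁴ × 440 = 0.054208 m
Layer 4: 710 × 1.7×10⁻⁴ × 0.48 = 0.057936 m
1.3×10⁻⁴ × 0.62 × 890 = 0.071734 m
Δh = 0.022932 + 0.087232 + 0.054208 + 0.057936 + 0.071734 = 0.294042 m ≈ 29.4 cm

Δh = 29.4 cm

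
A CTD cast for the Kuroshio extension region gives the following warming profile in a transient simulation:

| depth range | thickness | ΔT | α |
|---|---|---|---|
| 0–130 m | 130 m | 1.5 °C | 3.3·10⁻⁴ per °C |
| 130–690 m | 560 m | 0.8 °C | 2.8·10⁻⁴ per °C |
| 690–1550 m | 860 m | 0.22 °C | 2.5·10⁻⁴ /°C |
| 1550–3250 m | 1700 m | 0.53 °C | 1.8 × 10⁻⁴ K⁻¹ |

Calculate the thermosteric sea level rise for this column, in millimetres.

399 mm

0–130 m: 1.5 × 3.3×10⁻⁴ × 130 = 0.06435 m
Layer 2: 560 × 0.8 × 2.8×10⁻⁴ = 0.12544 m
690–1550 m: 0.22 × 860 × 2.5×10⁻⁴ = 0.04730 m
Layer 4: 0.53 × 1.8×10⁻⁴ × 1700 = 0.16218 m
Δh = 0.06435 + 0.12544 + 0.04730 + 0.16218 = 0.39927 m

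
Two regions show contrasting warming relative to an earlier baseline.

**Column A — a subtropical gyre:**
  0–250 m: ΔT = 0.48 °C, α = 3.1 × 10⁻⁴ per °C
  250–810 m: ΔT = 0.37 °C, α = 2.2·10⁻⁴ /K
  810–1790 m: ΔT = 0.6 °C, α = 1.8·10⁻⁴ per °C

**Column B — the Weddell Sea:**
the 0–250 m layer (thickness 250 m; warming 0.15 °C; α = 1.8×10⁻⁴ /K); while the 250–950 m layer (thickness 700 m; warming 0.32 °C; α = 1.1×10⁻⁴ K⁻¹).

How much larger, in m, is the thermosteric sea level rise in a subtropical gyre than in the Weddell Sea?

0.157 m

A 0.48 × 3.1×10⁻⁴ × 250 = 0.03720 m
A Layer 2: 2.2×10⁻⁴ × 560 × 0.37 = 0.045584 m
A Layer 3: 0.6 × 980 × 1.8×10⁻⁴ = 0.10584 m
A total: 0.188624 m
B 0.15 × 250 × 1.8×10⁻⁴ = 0.00675 m
B Layer 2: 700 × 0.32 × 1.1×10⁻⁴ = 0.02464 m
B total: 0.03139 m
Difference: 0.188624 − 0.03139 = 0.157234 m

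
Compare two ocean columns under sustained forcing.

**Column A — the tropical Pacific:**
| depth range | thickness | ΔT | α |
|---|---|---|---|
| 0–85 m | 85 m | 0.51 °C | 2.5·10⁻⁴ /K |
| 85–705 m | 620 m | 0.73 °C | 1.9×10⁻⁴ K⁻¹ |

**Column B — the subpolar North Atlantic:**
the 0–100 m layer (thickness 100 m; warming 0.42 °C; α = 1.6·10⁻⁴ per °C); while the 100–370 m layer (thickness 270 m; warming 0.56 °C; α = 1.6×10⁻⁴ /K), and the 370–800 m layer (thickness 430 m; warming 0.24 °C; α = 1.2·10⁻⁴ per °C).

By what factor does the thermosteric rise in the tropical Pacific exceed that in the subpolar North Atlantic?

≈ 2.24×

A Layer 1: 2.5×10⁻⁴ × 85 × 0.51 = 0.0108375 m
A 85–705 m: 620 × 0.73 × 1.9×10⁻⁴ = 0.085994 m
A total: 0.0968315 m
B Layer 1: 0.42 × 1.6×10⁻⁴ × 100 = 0.00672 m
B 270 × 0.56 × 1.6×10⁻⁴ = 0.024192 m
B 430 × 0.24 × 1.2×10⁻⁴ = 0.012384 m
B total: 0.043296 m
Ratio: 0.0968315 / 0.043296 ≈ 2.236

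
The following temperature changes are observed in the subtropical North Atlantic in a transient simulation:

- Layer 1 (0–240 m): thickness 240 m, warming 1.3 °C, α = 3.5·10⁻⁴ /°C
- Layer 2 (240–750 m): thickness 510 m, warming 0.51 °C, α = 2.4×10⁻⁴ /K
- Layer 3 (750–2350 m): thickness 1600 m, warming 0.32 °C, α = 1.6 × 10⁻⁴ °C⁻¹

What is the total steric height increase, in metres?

0–240 m: 3.5×10⁻⁴ × 1.3 × 240 = 0.10920 m
240–750 m: 0.51 × 2.4×10⁻⁴ × 510 = 0.062424 m
1.6×10⁻⁴ × 0.32 × 1600 = 0.08192 m
Δh = 0.10920 + 0.062424 + 0.08192 = 0.253544 m ≈ 0.254 m

Δh ≈ 0.254 m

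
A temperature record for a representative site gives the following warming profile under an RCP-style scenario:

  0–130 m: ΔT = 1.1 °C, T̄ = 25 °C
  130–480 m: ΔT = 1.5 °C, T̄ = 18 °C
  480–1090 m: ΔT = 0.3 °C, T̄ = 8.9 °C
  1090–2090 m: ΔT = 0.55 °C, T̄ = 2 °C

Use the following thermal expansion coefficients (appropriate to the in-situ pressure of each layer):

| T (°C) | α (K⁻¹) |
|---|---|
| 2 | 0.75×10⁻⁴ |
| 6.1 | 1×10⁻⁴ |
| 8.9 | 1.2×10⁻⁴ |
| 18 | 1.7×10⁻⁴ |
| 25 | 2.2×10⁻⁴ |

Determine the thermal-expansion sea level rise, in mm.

about 184 mm

Layer 1 at 25 °C → α = 2.2×10⁻⁴ K⁻¹
Layer 2 at 18 °C → α = 1.7×10⁻⁴ K⁻¹
Layer 3 at 8.9 °C → α = 1.2×10⁻⁴ K⁻¹
Layer 4 at 2 °C → α = 0.75×10⁻⁴ K⁻¹
2.2×10⁻⁴ × 1.1 × 130 = 0.03146 m
Layer 2: 1.5 × 350 × 1.7×10⁻⁴ = 0.08925 m
0.3 × 610 × 1.2×10⁻⁴ = 0.02196 m
1090–2090 m: 0.55 × 1000 × 0.75×10⁻⁴ = 0.04125 m
Δh = 0.03146 + 0.08925 + 0.02196 + 0.04125 = 0.18392 m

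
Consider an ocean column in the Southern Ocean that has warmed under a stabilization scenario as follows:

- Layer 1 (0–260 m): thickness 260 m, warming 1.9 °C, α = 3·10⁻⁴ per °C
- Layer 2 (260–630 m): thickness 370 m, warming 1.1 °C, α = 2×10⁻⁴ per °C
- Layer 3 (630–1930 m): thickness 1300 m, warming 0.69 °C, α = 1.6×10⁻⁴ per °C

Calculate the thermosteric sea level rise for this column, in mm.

1.9 × 260 × 3×10⁻⁴ = 0.14820 m
1.1 × 2×10⁻⁴ × 370 = 0.08140 m
Layer 3: 1300 × 0.69 × 1.6×10⁻⁴ = 0.14352 m
Δh = 0.14820 + 0.08140 + 0.14352 = 0.37312 m ≈ 373 mm

about 373 mm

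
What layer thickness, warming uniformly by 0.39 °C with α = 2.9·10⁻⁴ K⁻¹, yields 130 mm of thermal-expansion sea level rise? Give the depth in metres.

H = Δh/(αΔT) = 0.13 / (2.9×10⁻⁴ × 0.39) ≈ 1149 m

1150 m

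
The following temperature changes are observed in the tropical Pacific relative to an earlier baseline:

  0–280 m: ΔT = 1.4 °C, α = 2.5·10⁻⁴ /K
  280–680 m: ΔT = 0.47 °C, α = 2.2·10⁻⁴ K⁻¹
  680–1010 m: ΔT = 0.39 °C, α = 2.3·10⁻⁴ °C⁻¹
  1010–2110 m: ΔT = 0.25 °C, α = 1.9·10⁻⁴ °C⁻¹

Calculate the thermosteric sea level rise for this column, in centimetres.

280 × 1.4 × 2.5×10⁻⁴ = 0.09800 m
400 × 2.2×10⁻⁴ × 0.47 = 0.04136 m
2.3×10⁻⁴ × 330 × 0.39 = 0.029601 m
1010–2110 m: 1100 × 0.25 × 1.9×10⁻⁴ = 0.05225 m
Δh = 0.09800 + 0.04136 + 0.029601 + 0.05225 = 0.221211 m

Δh = 22.1 cm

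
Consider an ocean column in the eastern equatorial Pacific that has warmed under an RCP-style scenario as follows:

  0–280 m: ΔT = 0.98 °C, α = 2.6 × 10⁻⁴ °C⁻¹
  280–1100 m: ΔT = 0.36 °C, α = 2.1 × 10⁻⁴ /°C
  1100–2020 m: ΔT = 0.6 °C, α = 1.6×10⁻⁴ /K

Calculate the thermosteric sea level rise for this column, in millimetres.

280 × 0.98 × 2.6×10⁻⁴ = 0.071344 m
2.1×10⁻⁴ × 820 × 0.36 = 0.061992 m
920 × 1.6×10⁻⁴ × 0.6 = 0.08832 m
Δh = 0.071344 + 0.061992 + 0.08832 = 0.221656 m

222 mm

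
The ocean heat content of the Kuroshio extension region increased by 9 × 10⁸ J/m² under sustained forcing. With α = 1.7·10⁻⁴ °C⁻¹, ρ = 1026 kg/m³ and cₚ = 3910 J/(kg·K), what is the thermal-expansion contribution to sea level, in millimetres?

38 mm

Δh = αQ/(ρcₚ) = 1.7×10⁻⁴ × 9×10⁸ / (1026 × 3910) ≈ 0.038139 m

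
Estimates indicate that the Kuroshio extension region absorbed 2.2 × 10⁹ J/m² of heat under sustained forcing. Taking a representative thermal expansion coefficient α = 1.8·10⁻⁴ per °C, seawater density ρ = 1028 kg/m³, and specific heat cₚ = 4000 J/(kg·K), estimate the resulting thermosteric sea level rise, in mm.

about 96.3 mm

Δh = αQ/(ρcₚ) = 1.8×10⁻⁴ × 2.2×10⁹ / (1028 × 4000) ≈ 0.096304 m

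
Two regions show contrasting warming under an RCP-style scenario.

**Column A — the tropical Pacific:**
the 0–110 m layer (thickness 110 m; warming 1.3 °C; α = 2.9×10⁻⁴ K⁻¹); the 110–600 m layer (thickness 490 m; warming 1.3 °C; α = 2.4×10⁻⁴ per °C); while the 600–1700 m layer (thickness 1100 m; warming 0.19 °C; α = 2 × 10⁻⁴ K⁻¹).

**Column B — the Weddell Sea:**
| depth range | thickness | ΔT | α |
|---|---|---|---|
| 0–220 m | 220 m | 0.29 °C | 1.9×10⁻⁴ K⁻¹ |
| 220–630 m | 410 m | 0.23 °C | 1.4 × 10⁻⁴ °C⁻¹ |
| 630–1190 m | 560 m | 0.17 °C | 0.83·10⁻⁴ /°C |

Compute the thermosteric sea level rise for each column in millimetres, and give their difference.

Δh_A ≈ 236 mm, Δh_B ≈ 33.2 mm; difference ≈ 203 mm

A Layer 1: 1.3 × 110 × 2.9×10⁻⁴ = 0.04147 m
A 110–600 m: 2.4×10⁻⁴ × 490 × 1.3 = 0.15288 m
A 1100 × 2×10⁻⁴ × 0.19 = 0.04180 m
A total: 0.23615 m
B Layer 1: 220 × 0.29 × 1.9×10⁻⁴ = 0.012122 m
B Layer 2: 1.4×10⁻⁴ × 410 × 0.23 = 0.013202 m
B Layer 3: 0.83×10⁻⁴ × 560 × 0.17 = 0.0079016 m
B total: 0.0332256 m
Difference: 0.23615 − 0.0332256 = 0.2029244 m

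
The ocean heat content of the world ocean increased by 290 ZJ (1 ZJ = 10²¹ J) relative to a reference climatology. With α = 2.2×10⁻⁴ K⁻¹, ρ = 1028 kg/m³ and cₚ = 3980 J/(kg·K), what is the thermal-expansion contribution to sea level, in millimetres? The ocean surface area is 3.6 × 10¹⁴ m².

43.3 mm

Per unit area: Q = 290×10²¹ / (3.6×10¹⁴) ≈ 8.056×10⁸ J/m²
Δh = αQ/(ρcₚ) = 2.2×10⁻⁴ × 8.056×10⁸ / (1028 × 3980) ≈ 0.043318 m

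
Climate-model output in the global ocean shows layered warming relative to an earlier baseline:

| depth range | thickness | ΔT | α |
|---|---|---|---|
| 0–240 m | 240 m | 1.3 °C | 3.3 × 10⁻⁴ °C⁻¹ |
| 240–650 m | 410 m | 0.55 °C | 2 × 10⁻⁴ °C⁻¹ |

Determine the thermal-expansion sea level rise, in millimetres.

1.3 × 240 × 3.3×10⁻⁴ = 0.10296 m
Layer 2: 0.55 × 2×10⁻⁴ × 410 = 0.04510 m
Δh = 0.10296 + 0.04510 = 0.14806 m ≈ 150 mm

Δh = 150 mm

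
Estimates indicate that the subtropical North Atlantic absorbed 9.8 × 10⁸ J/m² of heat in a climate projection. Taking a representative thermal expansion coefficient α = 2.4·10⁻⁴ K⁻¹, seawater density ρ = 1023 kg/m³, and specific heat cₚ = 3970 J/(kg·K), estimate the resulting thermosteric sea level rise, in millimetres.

Δh = αQ/(ρcₚ) = 2.4×10⁻⁴ × 9.8×10⁸ / (1023 × 3970) ≈ 0.057912 m

57.9 mm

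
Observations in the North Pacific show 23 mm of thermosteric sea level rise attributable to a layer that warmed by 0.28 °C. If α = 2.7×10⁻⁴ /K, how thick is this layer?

H = Δh/(αΔT) = 0.023 / (2.7×10⁻⁴ × 0.28) ≈ 304.2 m

H ≈ 304 m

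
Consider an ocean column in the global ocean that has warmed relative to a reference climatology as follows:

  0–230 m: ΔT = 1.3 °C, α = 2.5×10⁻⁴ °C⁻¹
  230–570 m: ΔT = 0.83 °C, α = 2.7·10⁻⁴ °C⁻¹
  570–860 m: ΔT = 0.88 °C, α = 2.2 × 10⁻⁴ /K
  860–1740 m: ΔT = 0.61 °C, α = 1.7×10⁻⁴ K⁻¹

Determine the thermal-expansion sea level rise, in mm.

1.3 × 2.5×10⁻⁴ × 230 = 0.07475 m
Layer 2: 2.7×10⁻⁴ × 0.83 × 340 = 0.076194 m
290 × 0.88 × 2.2×10⁻⁴ = 0.056144 m
860–1740 m: 1.7×10⁻⁴ × 880 × 0.61 = 0.091256 m
Δh = 0.07475 + 0.076194 + 0.056144 + 0.091256 = 0.298344 m

Δh ≈ 298 mm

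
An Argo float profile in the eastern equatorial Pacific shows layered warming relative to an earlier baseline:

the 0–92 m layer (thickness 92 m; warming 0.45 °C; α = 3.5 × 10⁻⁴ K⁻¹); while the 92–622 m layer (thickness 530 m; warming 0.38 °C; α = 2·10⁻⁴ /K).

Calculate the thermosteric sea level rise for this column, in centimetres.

Layer 1: 92 × 0.45 × 3.5×10⁻⁴ = 0.01449 m
92–622 m: 0.38 × 530 × 2×10⁻⁴ = 0.04028 m
Δh = 0.01449 + 0.04028 = 0.05477 m

5.5 cm of thermosteric rise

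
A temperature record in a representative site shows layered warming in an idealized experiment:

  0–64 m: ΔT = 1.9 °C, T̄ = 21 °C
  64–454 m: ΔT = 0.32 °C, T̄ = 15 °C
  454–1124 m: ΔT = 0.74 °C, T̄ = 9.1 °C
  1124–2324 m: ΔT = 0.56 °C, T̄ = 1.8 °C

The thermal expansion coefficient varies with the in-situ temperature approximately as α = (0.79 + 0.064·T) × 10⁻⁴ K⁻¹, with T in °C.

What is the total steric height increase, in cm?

Δh = 18 cm

Layer 1: α = (0.79 + 0.064×21)×10⁻⁴ = 2.134×10⁻⁴ K⁻¹
Layer 2: α = (0.79 + 0.064×15)×10⁻⁴ = 1.75×10⁻⁴ K⁻¹
Layer 3: α = (0.79 + 0.064×9.1)×10⁻⁴ = 1.3724×10⁻⁴ K⁻¹
Layer 4: α = (0.79 + 0.064×1.8)×10⁻⁴ = 0.9052×10⁻⁴ K⁻¹
Layer 1: 2.134×10⁻⁴ × 1.9 × 64 = 0.02594944 m
64–454 m: 1.75×10⁻⁴ × 0.32 × 390 = 0.02184 m
670 × 0.74 × 1.3724×10⁻⁴ = 0.068043592 m
Layer 4: 0.9052×10⁻⁴ × 0.56 × 1200 = 0.06082944 m
Δh = 0.02594944 + 0.02184 + 0.068043592 + 0.06082944 = 0.176662472 m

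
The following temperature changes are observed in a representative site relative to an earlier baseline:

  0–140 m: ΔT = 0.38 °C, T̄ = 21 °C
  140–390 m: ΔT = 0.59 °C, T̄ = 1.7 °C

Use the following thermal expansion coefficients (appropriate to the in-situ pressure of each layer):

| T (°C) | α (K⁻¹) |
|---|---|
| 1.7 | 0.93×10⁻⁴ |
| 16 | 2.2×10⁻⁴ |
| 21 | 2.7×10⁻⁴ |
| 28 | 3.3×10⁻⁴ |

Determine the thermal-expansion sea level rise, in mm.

28 mm of thermosteric rise

Layer 1 at 21 °C → α = 2.7×10⁻⁴ K⁻¹
Layer 2 at 1.7 °C → α = 0.93×10⁻⁴ K⁻¹
2.7×10⁻⁴ × 140 × 0.38 = 0.014364 m
Layer 2: 250 × 0.59 × 0.93×10⁻⁴ = 0.0137175 m
Δh = 0.014364 + 0.0137175 = 0.0280815 m ≈ 28 mm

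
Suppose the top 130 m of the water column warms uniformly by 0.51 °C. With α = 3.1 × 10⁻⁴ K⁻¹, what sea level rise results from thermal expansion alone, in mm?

20.6 mm

Δh = αΔT·H = 3.1×10⁻⁴ × 0.51 × 130 = 0.020553 m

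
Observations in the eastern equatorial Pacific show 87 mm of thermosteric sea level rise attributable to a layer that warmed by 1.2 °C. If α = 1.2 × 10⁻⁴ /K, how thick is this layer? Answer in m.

about 600 m

H = Δh/(αΔT) = 0.087 / (1.2×10⁻⁴ × 1.2) ≈ 604.2 m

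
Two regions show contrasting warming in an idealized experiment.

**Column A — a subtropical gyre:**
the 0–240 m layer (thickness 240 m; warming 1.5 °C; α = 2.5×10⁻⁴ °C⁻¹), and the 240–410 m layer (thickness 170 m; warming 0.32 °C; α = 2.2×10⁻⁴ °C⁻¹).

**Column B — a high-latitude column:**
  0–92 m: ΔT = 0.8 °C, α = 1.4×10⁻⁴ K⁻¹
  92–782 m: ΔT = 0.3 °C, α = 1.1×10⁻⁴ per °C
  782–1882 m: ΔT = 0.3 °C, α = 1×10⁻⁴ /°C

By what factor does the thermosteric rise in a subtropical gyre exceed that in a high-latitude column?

A 240 × 2.5×10⁻⁴ × 1.5 = 0.09000 m
A 170 × 0.32 × 2.2×10⁻⁴ = 0.011968 m
A total: 0.101968 m
B 1.4×10⁻⁴ × 0.8 × 92 = 0.010304 m
B 92–782 m: 1.1×10⁻⁴ × 0.3 × 690 = 0.02277 m
B 1×10⁻⁴ × 0.3 × 1100 = 0.03300 m
B total: 0.066074 m
Ratio: 0.101968 / 0.066074 ≈ 1.543

a factor of 1.5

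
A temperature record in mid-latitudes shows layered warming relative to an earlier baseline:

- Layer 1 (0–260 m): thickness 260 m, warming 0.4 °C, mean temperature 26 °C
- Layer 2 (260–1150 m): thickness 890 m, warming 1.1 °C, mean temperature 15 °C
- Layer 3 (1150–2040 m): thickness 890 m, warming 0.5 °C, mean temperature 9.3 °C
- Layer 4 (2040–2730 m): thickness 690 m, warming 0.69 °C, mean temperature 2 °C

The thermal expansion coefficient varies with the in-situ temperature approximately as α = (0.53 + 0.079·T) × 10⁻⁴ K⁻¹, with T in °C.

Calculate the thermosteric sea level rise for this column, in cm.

Δh ≈ 28.4 cm

Layer 1: α = (0.53 + 0.079×26)×10⁻⁴ = 2.584×10⁻⁴ K⁻¹
Layer 2: α = (0.53 + 0.079×15)×10⁻⁴ = 1.715×10⁻⁴ K⁻¹
Layer 3: α = (0.53 + 0.079×9.3)×10⁻⁴ = 1.2647×10⁻⁴ K⁻¹
Layer 4: α = (0.53 + 0.079×2)×10⁻⁴ = 0.688×10⁻⁴ K⁻¹
2.584×10⁻⁴ × 260 × 0.4 = 0.0268736 m
890 × 1.1 × 1.715×10⁻⁴ = 0.1678985 m
890 × 1.2647×10⁻⁴ × 0.5 = 0.05627915 m
0.688×10⁻⁴ × 690 × 0.69 = 0.03275568 m
Δh = 0.0268736 + 0.1678985 + 0.05627915 + 0.03275568 = 0.28380693 m ≈ 28.4 cm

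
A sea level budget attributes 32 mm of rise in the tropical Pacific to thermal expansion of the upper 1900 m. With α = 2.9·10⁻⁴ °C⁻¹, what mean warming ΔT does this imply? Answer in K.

ΔT = Δh/(αH) = 0.032 / (2.9×10⁻⁴ × 1900) ≈ 0.05808 K

ΔT ≈ 0.0581 K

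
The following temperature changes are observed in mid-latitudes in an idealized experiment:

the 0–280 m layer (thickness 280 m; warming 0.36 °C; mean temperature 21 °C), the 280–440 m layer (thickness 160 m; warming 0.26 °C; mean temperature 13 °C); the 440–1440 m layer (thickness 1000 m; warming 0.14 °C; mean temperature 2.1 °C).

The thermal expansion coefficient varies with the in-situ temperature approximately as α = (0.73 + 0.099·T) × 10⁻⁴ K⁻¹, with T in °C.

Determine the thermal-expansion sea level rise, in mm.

Δh ≈ 49.8 mm

Layer 1: α = (0.73 + 0.099×21)×10⁻⁴ = 2.809×10⁻⁴ K⁻¹
Layer 2: α = (0.73 + 0.099×13)×10⁻⁴ = 2.017×10⁻⁴ K⁻¹
Layer 3: α = (0.73 + 0.099×2.1)×10⁻⁴ = 0.9379×10⁻⁴ K⁻¹
Layer 1: 280 × 0.36 × 2.809×10⁻⁴ = 0.02831472 m
160 × 2.017×10⁻⁴ × 0.26 = 0.00839072 m
440–1440 m: 0.14 × 1000 × 0.9379×10⁻⁴ = 0.0131306 m
Δh = 0.02831472 + 0.00839072 + 0.0131306 = 0.04983604 m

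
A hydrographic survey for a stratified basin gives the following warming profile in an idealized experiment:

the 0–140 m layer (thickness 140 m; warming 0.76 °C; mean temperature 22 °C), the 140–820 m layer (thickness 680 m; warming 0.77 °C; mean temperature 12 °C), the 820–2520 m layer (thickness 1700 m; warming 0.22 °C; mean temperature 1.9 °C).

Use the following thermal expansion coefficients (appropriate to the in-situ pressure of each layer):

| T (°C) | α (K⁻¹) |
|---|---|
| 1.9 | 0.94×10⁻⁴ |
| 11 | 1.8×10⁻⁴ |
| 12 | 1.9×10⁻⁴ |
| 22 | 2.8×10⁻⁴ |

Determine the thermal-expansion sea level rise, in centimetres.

about 16.4 cm

Layer 1 at 22 °C → α = 2.8×10⁻⁴ K⁻¹
Layer 2 at 12 °C → α = 1.9×10⁻⁴ K⁻¹
Layer 3 at 1.9 °C → α = 0.94×10⁻⁴ K⁻¹
Layer 1: 2.8×10⁻⁴ × 0.76 × 140 = 0.029792 m
Layer 2: 1.9×10⁻⁴ × 680 × 0.77 = 0.099484 m
Layer 3: 1700 × 0.22 × 0.94×10⁻⁴ = 0.035156 m
Δh = 0.029792 + 0.099484 + 0.035156 = 0.164432 m ≈ 16.4 cm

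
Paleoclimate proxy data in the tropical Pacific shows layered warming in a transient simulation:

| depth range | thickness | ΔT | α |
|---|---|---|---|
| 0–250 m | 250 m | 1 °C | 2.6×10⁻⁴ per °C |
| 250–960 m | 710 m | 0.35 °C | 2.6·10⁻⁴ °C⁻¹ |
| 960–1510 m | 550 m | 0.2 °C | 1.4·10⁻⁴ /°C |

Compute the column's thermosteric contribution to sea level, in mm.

250 × 1 × 2.6×10⁻⁴ = 0.06500 m
250–960 m: 2.6×10⁻⁴ × 710 × 0.35 = 0.06461 m
960–1510 m: 550 × 1.4×10⁻⁴ × 0.2 = 0.01540 m
Δh = 0.06500 + 0.06461 + 0.01540 = 0.14501 m ≈ 145 mm

Δh ≈ 145 mm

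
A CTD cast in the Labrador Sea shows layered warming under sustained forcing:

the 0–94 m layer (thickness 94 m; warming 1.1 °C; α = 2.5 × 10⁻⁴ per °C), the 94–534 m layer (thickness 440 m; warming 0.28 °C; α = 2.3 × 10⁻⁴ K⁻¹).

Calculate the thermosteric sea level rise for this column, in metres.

2.5×10⁻⁴ × 94 × 1.1 = 0.02585 m
94–534 m: 0.28 × 440 × 2.3×10⁻⁴ = 0.028336 m
Δh = 0.02585 + 0.028336 = 0.054186 m

0.054 m of thermosteric rise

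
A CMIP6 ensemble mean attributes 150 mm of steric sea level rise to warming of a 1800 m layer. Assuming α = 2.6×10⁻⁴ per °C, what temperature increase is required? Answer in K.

ΔT = Δh/(αH) = 0.15 / (2.6×10⁻⁴ × 1800) ≈ 0.3205 K

about 0.321 K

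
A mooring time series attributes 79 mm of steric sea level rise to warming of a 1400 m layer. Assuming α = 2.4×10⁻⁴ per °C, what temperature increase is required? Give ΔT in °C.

ΔT = Δh/(αH) = 0.079 / (2.4×10⁻⁴ × 1400) ≈ 0.2351 °C

0.24 °C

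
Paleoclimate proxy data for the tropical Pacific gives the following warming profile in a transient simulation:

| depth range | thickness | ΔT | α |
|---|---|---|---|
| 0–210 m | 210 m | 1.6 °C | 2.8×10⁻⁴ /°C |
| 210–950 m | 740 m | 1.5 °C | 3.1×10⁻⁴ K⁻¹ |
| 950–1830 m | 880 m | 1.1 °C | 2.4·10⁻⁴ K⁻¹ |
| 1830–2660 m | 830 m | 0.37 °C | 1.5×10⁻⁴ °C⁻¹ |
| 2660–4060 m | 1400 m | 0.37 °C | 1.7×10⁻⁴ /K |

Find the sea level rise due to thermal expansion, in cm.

2.8×10⁻⁴ × 1.6 × 210 = 0.09408 m
Layer 2: 1.5 × 740 × 3.1×10⁻⁴ = 0.34410 m
950–1830 m: 1.1 × 2.4×10⁻⁴ × 880 = 0.23232 m
1830–2660 m: 1.5×10⁻⁴ × 830 × 0.37 = 0.046065 m
2660–4060 m: 0.37 × 1400 × 1.7×10⁻⁴ = 0.08806 m
Δh = 0.09408 + 0.34410 + 0.23232 + 0.046065 + 0.08806 = 0.804625 m ≈ 80 cm

Δh = 80 cm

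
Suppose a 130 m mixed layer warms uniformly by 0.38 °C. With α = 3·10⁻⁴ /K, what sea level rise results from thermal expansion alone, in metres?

0.0148 m of thermosteric rise

Δh = αΔT·H = 3×10⁻⁴ × 0.38 × 130 = 0.01482 m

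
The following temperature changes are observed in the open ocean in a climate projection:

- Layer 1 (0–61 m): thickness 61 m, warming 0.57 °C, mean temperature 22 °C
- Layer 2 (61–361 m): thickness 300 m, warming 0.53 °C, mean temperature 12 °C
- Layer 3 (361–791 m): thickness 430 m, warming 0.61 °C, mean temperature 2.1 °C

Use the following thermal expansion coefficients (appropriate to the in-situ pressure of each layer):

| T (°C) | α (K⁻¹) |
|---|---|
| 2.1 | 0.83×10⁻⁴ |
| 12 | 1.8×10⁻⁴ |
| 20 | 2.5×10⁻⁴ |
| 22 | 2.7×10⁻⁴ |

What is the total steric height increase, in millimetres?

60 mm of thermosteric rise

Layer 1 at 22 °C → α = 2.7×10⁻⁴ K⁻¹
Layer 2 at 12 °C → α = 1.8×10⁻⁴ K⁻¹
Layer 3 at 2.1 °C → α = 0.83×10⁻⁴ K⁻¹
Layer 1: 61 × 2.7×10⁻⁴ × 0.57 = 0.0093879 m
Layer 2: 1.8×10⁻⁴ × 0.53 × 300 = 0.02862 m
361–791 m: 0.61 × 0.83×10⁻⁴ × 430 = 0.0217709 m
Δh = 0.0093879 + 0.02862 + 0.0217709 = 0.0597788 m ≈ 60 mm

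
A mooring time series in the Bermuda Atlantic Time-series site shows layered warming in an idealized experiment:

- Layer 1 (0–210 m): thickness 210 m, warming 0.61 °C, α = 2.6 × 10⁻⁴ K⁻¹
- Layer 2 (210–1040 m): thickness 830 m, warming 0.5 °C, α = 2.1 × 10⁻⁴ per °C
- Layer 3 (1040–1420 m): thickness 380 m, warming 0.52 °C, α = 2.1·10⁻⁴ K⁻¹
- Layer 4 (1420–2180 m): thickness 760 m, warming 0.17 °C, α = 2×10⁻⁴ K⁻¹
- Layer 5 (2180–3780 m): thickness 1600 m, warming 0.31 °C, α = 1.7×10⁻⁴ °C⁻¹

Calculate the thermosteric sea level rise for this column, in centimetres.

0–210 m: 2.6×10⁻⁴ × 0.61 × 210 = 0.033306 m
Layer 2: 830 × 0.5 × 2.1×10⁻⁴ = 0.08715 m
2.1×10⁻⁴ × 380 × 0.52 = 0.041496 m
Layer 4: 2×10⁻⁴ × 760 × 0.17 = 0.02584 m
2180–3780 m: 0.31 × 1.7×10⁻⁴ × 1600 = 0.08432 m
Δh = 0.033306 + 0.08715 + 0.041496 + 0.02584 + 0.08432 = 0.272112 m ≈ 27.2 cm

Δh ≈ 27.2 cm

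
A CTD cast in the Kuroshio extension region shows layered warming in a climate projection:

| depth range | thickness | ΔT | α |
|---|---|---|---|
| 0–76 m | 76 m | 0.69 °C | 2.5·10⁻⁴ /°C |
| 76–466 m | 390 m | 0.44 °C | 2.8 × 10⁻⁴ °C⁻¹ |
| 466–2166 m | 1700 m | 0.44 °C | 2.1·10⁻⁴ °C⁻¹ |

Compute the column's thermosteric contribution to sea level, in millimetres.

about 218 mm

Layer 1: 76 × 0.69 × 2.5×10⁻⁴ = 0.01311 m
Layer 2: 2.8×10⁻⁴ × 390 × 0.44 = 0.048048 m
466–2166 m: 2.1×10⁻⁴ × 0.44 × 1700 = 0.15708 m
Δh = 0.01311 + 0.048048 + 0.15708 = 0.218238 m ≈ 218 mm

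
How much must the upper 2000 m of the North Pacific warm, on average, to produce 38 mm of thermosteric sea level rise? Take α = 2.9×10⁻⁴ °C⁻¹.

ΔT = Δh/(αH) = 0.038 / (2.9×10⁻⁴ × 2000) ≈ 0.06552 °C

about 0.066 °C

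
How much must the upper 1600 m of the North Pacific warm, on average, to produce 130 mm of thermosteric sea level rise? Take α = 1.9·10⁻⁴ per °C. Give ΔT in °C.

ΔT = Δh/(αH) = 0.13 / (1.9×10⁻⁴ × 1600) ≈ 0.4276 °C

ΔT ≈ 0.428 °C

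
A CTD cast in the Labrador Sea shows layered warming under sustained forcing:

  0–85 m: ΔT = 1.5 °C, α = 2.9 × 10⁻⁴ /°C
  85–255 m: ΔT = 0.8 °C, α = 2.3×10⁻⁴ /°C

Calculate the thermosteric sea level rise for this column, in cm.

Layer 1: 85 × 1.5 × 2.9×10⁻⁴ = 0.036975 m
0.8 × 2.3×10⁻⁴ × 170 = 0.03128 m
Δh = 0.036975 + 0.03128 = 0.068255 m ≈ 6.8 cm

about 6.8 cm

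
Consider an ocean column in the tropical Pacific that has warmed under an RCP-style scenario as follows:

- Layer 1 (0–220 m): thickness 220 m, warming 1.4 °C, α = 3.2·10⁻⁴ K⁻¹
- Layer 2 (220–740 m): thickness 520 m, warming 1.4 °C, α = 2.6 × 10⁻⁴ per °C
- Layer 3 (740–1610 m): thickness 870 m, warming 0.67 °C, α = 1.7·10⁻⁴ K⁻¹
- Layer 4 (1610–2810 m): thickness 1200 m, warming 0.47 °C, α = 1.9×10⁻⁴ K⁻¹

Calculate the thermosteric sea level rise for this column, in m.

0.49 m of thermosteric rise

220 × 3.2×10⁻⁴ × 1.4 = 0.09856 m
520 × 2.6×10⁻⁴ × 1.4 = 0.18928 m
1.7×10⁻⁴ × 870 × 0.67 = 0.099093 m
0.47 × 1.9×10⁻⁴ × 1200 = 0.10716 m
Δh = 0.09856 + 0.18928 + 0.099093 + 0.10716 = 0.494093 m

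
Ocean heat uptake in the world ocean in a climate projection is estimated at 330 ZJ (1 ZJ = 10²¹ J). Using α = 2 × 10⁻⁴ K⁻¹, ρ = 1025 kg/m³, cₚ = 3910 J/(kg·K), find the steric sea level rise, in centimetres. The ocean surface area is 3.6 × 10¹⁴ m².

about 4.57 cm

Per unit area: Q = 330×10²¹ / (3.6×10¹⁴) ≈ 9.167×10⁸ J/m²
Δh = αQ/(ρcₚ) = 2×10⁻⁴ × 9.167×10⁸ / (1025 × 3910) ≈ 0.045746 m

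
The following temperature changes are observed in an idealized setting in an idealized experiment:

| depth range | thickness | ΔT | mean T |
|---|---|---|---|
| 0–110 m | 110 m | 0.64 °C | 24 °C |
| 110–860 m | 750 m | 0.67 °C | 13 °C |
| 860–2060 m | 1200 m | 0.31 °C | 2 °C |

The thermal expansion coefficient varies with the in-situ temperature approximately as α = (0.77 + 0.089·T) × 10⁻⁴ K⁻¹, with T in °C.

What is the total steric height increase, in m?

Layer 1: α = (0.77 + 0.089×24)×10⁻⁴ = 2.906×10⁻⁴ K⁻¹
Layer 2: α = (0.77 + 0.089×13)×10⁻⁴ = 1.927×10⁻⁴ K⁻¹
Layer 3: α = (0.77 + 0.089×2)×10⁻⁴ = 0.948×10⁻⁴ K⁻¹
Layer 1: 2.906×10⁻⁴ × 110 × 0.64 = 0.02045824 m
Layer 2: 750 × 1.927×10⁻⁴ × 0.67 = 0.09683175 m
1200 × 0.31 × 0.948×10⁻⁴ = 0.0352656 m
Δh = 0.02045824 + 0.09683175 + 0.0352656 = 0.15255559 m ≈ 0.15 m

Δh ≈ 0.15 m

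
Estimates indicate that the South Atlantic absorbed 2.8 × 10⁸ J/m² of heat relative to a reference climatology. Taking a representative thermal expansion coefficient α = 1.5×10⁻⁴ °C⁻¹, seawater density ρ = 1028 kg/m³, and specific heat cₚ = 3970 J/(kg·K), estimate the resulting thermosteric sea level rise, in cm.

Δh = αQ/(ρcₚ) = 1.5×10⁻⁴ × 2.8×10⁸ / (1028 × 3970) ≈ 0.010291 m

1.03 cm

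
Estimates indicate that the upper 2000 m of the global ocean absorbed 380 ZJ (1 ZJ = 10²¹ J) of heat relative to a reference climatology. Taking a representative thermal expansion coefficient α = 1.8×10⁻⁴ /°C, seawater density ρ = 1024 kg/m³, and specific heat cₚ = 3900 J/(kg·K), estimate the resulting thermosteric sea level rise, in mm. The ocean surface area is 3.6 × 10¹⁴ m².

Per unit area: Q = 380×10²¹ / (3.6×10¹⁴) ≈ 1.056×10⁹ J/m²
Δh = αQ/(ρcₚ) = 1.8×10⁻⁴ × 1.056×10⁹ / (1024 × 3900) ≈ 0.047596 m

Δh = 47.6 mm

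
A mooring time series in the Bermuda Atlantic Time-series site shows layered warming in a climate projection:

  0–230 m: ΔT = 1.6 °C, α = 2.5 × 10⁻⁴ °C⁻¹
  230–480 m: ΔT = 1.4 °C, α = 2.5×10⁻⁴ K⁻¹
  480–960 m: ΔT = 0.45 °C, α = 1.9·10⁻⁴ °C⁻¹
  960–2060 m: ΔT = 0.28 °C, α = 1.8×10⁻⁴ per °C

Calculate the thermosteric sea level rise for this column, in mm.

280 mm of thermosteric rise

1.6 × 230 × 2.5×10⁻⁴ = 0.09200 m
1.4 × 2.5×10⁻⁴ × 250 = 0.08750 m
480 × 0.45 × 1.9×10⁻⁴ = 0.04104 m
1100 × 0.28 × 1.8×10⁻⁴ = 0.05544 m
Δh = 0.09200 + 0.08750 + 0.04104 + 0.05544 = 0.27598 m ≈ 280 mm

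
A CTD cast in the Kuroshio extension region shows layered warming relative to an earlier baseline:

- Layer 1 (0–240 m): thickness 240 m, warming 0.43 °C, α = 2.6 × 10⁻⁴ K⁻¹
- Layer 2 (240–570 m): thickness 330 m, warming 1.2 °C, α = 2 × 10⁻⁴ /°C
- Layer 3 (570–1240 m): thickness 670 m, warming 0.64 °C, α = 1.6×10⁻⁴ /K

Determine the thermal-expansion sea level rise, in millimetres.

Layer 1: 0.43 × 2.6×10⁻⁴ × 240 = 0.026832 m
330 × 1.2 × 2×10⁻⁴ = 0.07920 m
Layer 3: 0.64 × 670 × 1.6×10⁻⁴ = 0.068608 m
Δh = 0.026832 + 0.07920 + 0.068608 = 0.17464 m

about 175 mm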